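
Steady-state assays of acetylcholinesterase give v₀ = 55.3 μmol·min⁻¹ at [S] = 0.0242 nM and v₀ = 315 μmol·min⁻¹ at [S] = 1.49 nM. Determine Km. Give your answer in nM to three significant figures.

In reciprocal form, 1/v = (Km/Vmax)·(1/[S]) + 1/Vmax. The two points give (1/[S], 1/v) = (41.32, 0.01808) and (0.6711, 0.003175).
Slope = (0.01808 − 0.003175)/(41.32 − 0.6711) = 0.0003667; intercept = 0.01808 − 0.0003667×41.32 = 0.002928.
Vmax = 1/intercept = 341 μmol·min⁻¹; Km = slope × Vmax = 0.0003667 × 341 = 0.125 nM.

0.125 nM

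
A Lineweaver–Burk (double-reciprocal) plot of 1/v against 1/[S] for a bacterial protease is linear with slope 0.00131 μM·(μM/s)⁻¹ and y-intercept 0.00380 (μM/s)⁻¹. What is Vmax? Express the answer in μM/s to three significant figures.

263 μM/s

The y-intercept of a Lineweaver–Burk plot equals 1/Vmax, so Vmax = 1/0.00380 = 263 μM/s.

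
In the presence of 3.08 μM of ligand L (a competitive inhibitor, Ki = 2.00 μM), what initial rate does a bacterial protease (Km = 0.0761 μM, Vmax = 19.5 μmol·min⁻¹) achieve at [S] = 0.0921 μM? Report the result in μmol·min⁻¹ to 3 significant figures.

6.29 μmol·min⁻¹

With α = 1 + [I]/Ki = 1 + 3.08/2.00 = 2.540, the competitive rate law is v = Vmax[S] / (αKm + [S]).
v = 19.5×0.0921 / (2.540×0.0761 + 0.0921) = 1.796/0.2854 = 6.29 μmol·min⁻¹.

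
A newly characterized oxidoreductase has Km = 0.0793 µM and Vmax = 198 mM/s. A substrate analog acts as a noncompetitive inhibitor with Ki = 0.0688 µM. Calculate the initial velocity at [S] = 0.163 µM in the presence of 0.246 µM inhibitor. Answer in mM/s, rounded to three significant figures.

With α = 1 + [I]/Ki = 1 + 0.246/0.0688 = 4.576, the noncompetitive rate law is v = (Vmax/α)·[S] / (Km + [S]).
v = (198/4.576)×0.163 / (0.0793 + 0.163) = 7.054/0.2423 = 29.1 mM/s.

29.1 mM/s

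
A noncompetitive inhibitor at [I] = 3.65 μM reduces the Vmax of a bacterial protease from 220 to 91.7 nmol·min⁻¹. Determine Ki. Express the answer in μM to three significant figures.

2.61 μM

Noncompetitive: Vmax,app = Vmax/α with α = 1 + [I]/Ki.
α = Vmax/Vmax,app = 220/91.7 = 2.399.
Ki = [I]/(α − 1) = 3.65/1.399 = 2.61 μM.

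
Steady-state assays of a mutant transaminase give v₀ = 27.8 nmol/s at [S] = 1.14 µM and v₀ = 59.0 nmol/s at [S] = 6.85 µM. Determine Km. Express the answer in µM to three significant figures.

In reciprocal form, 1/v = (Km/Vmax)·(1/[S]) + 1/Vmax. The two points give (1/[S], 1/v) = (0.8772, 0.03597) and (0.1460, 0.01695).
Slope = (0.03597 − 0.01695)/(0.8772 − 0.1460) = 0.02601; intercept = 0.03597 − 0.02601×0.8772 = 0.01315.
Vmax = 1/intercept = 76.0 nmol/s; Km = slope × Vmax = 0.02601 × 76.0 = 1.98 µM.

1.98 µM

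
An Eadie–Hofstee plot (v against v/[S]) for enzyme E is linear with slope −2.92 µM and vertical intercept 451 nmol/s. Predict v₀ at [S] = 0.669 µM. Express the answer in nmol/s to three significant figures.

84.1 nmol/s

In the Eadie–Hofstee form v = Vmax − Km·(v/[S]), the slope is −Km and the intercept is Vmax, so Km = 2.92 µM and Vmax = 451 nmol/s.
v = 451 × 0.669/(2.92 + 0.669) = 84.1 nmol/s.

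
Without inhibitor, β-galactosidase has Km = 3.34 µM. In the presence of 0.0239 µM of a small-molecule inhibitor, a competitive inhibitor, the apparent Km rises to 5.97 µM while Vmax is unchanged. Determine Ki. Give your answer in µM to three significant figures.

0.0304 µM

Competitive: Km,app = α·Km with α = 1 + [I]/Ki.
α = Km,app/Km = 5.97/3.34 = 1.787.
Since α = 1 + [I]/Ki, [I]/Ki = 1.787 − 1 = 0.7874 and Ki = 0.0239/0.7874 = 0.0304 µM.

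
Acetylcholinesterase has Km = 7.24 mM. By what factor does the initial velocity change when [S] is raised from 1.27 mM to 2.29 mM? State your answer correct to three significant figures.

1.61

Since Vmax cancels, v₂/v₁ = [S]₂(Km+[S]₁) / [S]₁(Km+[S]₂).
= 2.29×(7.24+1.27) / (1.27×(7.24+2.29)) = 19.49/12.10 = 1.61.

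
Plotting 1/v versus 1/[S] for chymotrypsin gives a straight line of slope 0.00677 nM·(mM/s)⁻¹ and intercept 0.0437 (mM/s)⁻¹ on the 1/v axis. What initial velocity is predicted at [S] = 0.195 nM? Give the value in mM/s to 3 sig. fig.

The y-intercept is 1/Vmax, so Vmax = 1/0.0437 = 22.9 mM/s.
The slope is Km/Vmax, so Km = 0.00677 × 22.9 = 0.155 nM.
Then v = 22.9 × 0.195/(0.155 + 0.195) = 12.8 mM/s.

12.8 mM/s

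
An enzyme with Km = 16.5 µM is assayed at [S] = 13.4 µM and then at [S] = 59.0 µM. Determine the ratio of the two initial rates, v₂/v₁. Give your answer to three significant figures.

The fractional saturations are [S]/(Km+[S]) = 13.4/29.90 = 0.4482 and 59.0/75.50 = 0.7815.
v₂/v₁ is just their ratio: 0.7815/0.4482 = 1.74.

1.74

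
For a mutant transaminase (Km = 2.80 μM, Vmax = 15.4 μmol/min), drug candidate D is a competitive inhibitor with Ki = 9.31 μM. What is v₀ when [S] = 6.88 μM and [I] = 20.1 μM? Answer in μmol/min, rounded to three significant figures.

With α = 1 + [I]/Ki = 1 + 20.1/9.31 = 3.159, the competitive rate law is v = Vmax[S] / (αKm + [S]).
v = 15.4×6.88 / (3.159×2.80 + 6.88) = 106.0/15.73 = 6.74 μmol/min.

6.74 μmol/min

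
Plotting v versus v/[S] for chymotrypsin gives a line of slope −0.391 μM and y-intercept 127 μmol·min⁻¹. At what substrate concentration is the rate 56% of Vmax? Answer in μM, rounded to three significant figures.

0.498 μM

The Eadie–Hofstee slope gives Km = 0.391 μM (slope = −Km).
v/Vmax = [S]/(Km+[S]) = 0.56 ⇒ [S] = Km·0.56/(1−0.56) = 0.391 × 1.273 = 0.498 μM.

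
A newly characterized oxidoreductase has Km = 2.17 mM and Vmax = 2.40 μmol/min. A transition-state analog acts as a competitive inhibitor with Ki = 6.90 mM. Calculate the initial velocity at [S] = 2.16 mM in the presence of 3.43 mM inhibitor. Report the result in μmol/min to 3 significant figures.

With α = 1 + [I]/Ki = 1 + 3.43/6.90 = 1.497, the competitive rate law is v = Vmax[S] / (αKm + [S]).
v = 2.40×2.16 / (1.497×2.17 + 2.16) = 5.184/5.409 = 0.958 μmol/min.

0.958 μmol/min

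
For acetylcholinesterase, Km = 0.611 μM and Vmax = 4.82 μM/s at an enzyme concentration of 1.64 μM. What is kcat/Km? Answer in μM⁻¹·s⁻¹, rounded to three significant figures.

4.81 μM⁻¹·s⁻¹

kcat = Vmax/[E]total = 4.82/1.64 = 2.94 s⁻¹.
kcat/Km = 2.94/0.611 = 4.81 μM⁻¹·s⁻¹.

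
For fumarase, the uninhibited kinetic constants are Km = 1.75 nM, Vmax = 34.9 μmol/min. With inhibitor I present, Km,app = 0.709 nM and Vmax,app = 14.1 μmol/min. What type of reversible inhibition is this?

uncompetitive

Both Km and Vmax decrease by the same factor (~2.47-fold) — characteristic of uncompetitive inhibition.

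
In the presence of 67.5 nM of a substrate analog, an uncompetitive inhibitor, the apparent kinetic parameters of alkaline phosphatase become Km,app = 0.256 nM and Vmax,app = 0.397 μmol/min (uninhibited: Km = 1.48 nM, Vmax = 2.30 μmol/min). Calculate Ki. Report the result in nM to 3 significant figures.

Uncompetitive: Vmax,app = Vmax/α (and Km,app = Km/α) with α = 1 + [I]/Ki.
α = Vmax/Vmax,app = 2.30/0.397 = 5.793.
Since α = 1 + [I]/Ki, [I]/Ki = 5.793 − 1 = 4.793 and Ki = 67.5/4.793 = 14.1 nM.

14.1 nM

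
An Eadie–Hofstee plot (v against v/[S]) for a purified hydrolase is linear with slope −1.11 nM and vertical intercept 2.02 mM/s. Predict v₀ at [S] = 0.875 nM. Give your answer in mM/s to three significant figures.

0.890 mM/s

In the Eadie–Hofstee form v = Vmax − Km·(v/[S]), the slope is −Km and the intercept is Vmax, so Km = 1.11 nM and Vmax = 2.02 mM/s.
v = 2.02 × 0.875/(1.11 + 0.875) = 0.890 mM/s.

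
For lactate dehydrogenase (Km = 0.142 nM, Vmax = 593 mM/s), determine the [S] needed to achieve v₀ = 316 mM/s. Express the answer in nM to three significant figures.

0.162 nM

The required fractional saturation is v/Vmax = 316/593 = 0.5329.
Then [S]/(Km+[S]) = 0.5329 ⇒ [S] = 0.142 × 0.5329/(1 − 0.5329) = 0.162 nM.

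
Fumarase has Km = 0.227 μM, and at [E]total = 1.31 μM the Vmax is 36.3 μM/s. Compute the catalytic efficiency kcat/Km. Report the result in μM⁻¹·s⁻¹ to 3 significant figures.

122 μM⁻¹·s⁻¹

kcat = Vmax/[E]total = 36.3/1.31 = 27.7 s⁻¹.
kcat/Km = 27.7/0.227 = 122 μM⁻¹·s⁻¹.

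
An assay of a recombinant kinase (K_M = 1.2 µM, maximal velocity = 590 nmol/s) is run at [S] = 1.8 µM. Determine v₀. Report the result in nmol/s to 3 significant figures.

354 nmol/s

[S]/(Km+[S]) = 1.8/3.000 = 0.6000, the fractional saturation.
v = 0.6000 × Vmax = 0.6000 × 590 = 354 nmol/s.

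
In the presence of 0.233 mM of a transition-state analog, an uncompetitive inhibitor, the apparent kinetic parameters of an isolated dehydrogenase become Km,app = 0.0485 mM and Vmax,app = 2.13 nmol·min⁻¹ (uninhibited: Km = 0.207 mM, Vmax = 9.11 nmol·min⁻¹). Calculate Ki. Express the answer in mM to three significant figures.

Uncompetitive: Vmax,app = Vmax/α (and Km,app = Km/α) with α = 1 + [I]/Ki.
α = Vmax/Vmax,app = 9.11/2.13 = 4.277.
Since α = 1 + [I]/Ki, [I]/Ki = 4.277 − 1 = 3.277 and Ki = 0.233/3.277 = 0.0711 mM.

0.0711 mM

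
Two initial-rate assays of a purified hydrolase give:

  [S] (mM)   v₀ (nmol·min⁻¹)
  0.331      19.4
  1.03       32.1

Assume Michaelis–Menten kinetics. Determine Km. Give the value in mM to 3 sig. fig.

0.463 mM

In reciprocal form, 1/v = (Km/Vmax)·(1/[S]) + 1/Vmax. The two points give (1/[S], 1/v) = (3.021, 0.05155) and (0.9709, 0.03115).
Slope = (0.05155 − 0.03115)/(3.021 − 0.9709) = 0.009947; intercept = 0.05155 − 0.009947×3.021 = 0.02150.
Vmax = 1/intercept = 46.5 nmol·min⁻¹; Km = slope × Vmax = 0.009947 × 46.5 = 0.463 mM.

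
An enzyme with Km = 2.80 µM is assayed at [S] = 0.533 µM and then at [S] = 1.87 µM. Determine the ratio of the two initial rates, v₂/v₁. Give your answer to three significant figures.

Since Vmax cancels, v₂/v₁ = [S]₂(Km+[S]₁) / [S]₁(Km+[S]₂).
= 1.87×(2.80+0.533) / (0.533×(2.80+1.87)) = 6.233/2.489 = 2.50.

2.50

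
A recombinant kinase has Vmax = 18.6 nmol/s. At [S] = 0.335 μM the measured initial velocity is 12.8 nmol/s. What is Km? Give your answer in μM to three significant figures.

v/Vmax = 12.8/18.6 = 0.6882 = [S]/(Km+[S]).
So Km + [S] = [S]/0.6882 = 0.4868 μM, giving Km = 0.4868 − 0.335 = 0.152 μM.

0.152 μM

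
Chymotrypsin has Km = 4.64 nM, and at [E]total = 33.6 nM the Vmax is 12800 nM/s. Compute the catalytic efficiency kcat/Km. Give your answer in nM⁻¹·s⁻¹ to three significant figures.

82.1 nM⁻¹·s⁻¹

kcat = Vmax/[E]total = 12800/33.6 = 381 s⁻¹.
kcat/Km = 381/4.64 = 82.1 nM⁻¹·s⁻¹.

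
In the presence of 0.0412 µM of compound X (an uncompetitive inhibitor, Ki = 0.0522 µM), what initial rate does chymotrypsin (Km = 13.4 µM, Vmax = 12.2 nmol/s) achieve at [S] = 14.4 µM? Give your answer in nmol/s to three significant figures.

4.49 nmol/s

α = 1 + [I]/Ki = 1 + 0.0412/0.0522 = 1.789.
For an uncompetitive inhibitor, both parameters are divided by α, giving Vmax/α and Km/α: Km,app = 7.49 µM, Vmax,app = 6.82 nmol/s.
v = Vmax,app·[S]/(Km,app + [S]) = 6.82 × 14.4/(7.49 + 14.4) = 4.49 nmol/s.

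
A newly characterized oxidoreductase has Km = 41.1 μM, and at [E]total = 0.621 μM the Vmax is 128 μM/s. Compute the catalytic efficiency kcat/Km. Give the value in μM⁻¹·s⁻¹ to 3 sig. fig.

kcat = Vmax/[E]total = 128/0.621 = 206 s⁻¹.
kcat/Km = 206/41.1 = 5.02 μM⁻¹·s⁻¹.

5.02 μM⁻¹·s⁻¹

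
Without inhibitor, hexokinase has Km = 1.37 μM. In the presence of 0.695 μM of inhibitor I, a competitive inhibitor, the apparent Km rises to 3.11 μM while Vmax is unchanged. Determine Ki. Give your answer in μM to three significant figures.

0.547 μM

Competitive: Km,app = α·Km with α = 1 + [I]/Ki.
α = Km,app/Km = 3.11/1.37 = 2.270.
Since α = 1 + [I]/Ki, [I]/Ki = 2.270 − 1 = 1.270 and Ki = 0.695/1.270 = 0.547 μM.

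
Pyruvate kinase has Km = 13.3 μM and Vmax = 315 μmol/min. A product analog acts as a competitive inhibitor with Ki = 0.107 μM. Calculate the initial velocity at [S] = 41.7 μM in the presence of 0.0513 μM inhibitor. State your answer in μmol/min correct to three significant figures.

With α = 1 + [I]/Ki = 1 + 0.0513/0.107 = 1.479, the competitive rate law is v = Vmax[S] / (αKm + [S]).
v = 315×41.7 / (1.479×13.3 + 41.7) = 13140/61.38 = 214 μmol/min.

214 μmol/min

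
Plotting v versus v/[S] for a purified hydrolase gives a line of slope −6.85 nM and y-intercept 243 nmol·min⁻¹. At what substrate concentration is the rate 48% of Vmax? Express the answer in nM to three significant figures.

6.32 nM

The Eadie–Hofstee slope gives Km = 6.85 nM (slope = −Km).
v/Vmax = [S]/(Km+[S]) = 0.48 ⇒ [S] = Km·0.48/(1−0.48) = 6.85 × 0.9231 = 6.32 nM.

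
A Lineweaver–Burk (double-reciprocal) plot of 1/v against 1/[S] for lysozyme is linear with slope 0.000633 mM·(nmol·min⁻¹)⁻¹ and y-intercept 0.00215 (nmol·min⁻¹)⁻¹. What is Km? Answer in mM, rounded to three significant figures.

y-intercept = 1/Vmax ⇒ Vmax = 465 nmol·min⁻¹; slope = Km/Vmax ⇒ Km = slope × Vmax.
Km = 0.000633 × 465 = 0.294 mM.

0.294 mM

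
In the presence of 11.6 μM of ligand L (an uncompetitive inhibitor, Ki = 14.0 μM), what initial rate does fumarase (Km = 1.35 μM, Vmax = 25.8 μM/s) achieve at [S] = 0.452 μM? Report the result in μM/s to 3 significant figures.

With α = 1 + [I]/Ki = 1 + 11.6/14.0 = 1.829, the uncompetitive rate law is v = (Vmax/α)·[S] / (Km/α + [S]).
v = (25.8/1.829)×0.452 / (1.35/1.829 + 0.452) = 6.377/1.190 = 5.36 μM/s.

5.36 μM/s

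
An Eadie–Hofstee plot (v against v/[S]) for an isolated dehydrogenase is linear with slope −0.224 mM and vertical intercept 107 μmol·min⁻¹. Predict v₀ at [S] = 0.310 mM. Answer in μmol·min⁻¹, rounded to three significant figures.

62.1 μmol·min⁻¹

In the Eadie–Hofstee form v = Vmax − Km·(v/[S]), the slope is −Km and the intercept is Vmax, so Km = 0.224 mM and Vmax = 107 μmol·min⁻¹.
v = 107 × 0.310/(0.224 + 0.310) = 62.1 μmol·min⁻¹.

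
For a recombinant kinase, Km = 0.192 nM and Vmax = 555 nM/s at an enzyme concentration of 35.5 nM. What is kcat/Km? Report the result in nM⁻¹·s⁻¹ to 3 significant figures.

81.4 nM⁻¹·s⁻¹

kcat = Vmax/[E]total = 555/35.5 = 15.6 s⁻¹.
kcat/Km = 15.6/0.192 = 81.4 nM⁻¹·s⁻¹.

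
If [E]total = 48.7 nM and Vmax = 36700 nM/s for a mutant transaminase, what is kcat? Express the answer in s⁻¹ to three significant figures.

754 s⁻¹

kcat = Vmax/[E]total = 36700 nM/s / 48.7 nM = 754 s⁻¹.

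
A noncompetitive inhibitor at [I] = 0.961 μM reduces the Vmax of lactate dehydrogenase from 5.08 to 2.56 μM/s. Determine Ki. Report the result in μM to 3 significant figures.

Noncompetitive: Vmax,app = Vmax/α with α = 1 + [I]/Ki.
α = Vmax/Vmax,app = 5.08/2.56 = 1.984.
Since α = 1 + [I]/Ki, [I]/Ki = 1.984 − 1 = 0.9844 and Ki = 0.961/0.9844 = 0.976 μM.

0.976 μM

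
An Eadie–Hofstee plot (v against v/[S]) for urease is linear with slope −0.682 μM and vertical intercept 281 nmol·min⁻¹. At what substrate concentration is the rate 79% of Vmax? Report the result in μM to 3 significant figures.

The Eadie–Hofstee slope gives Km = 0.682 μM (slope = −Km).
v/Vmax = [S]/(Km+[S]) = 0.79 ⇒ [S] = Km·0.79/(1−0.79) = 0.682 × 3.762 = 2.57 μM.

2.57 μM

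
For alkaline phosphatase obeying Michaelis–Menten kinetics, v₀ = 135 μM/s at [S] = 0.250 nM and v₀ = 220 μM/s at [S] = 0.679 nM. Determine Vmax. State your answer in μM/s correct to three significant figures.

348 μM/s

From v = Vmax[S]/(Km+[S]), each point gives Vmax = v(Km+[S])/[S].
Equating: 135(Km+0.250)/0.250 = 220(Km+0.679)/0.679.
540.0·Km + 135 = 324.0·Km + 220, so (540.0 − 324.0)·Km = 220 − 135.
Km = 85.00/216.0 = 0.394 nM; then Vmax = 135(0.394+0.250)/0.250 = 348 μM/s.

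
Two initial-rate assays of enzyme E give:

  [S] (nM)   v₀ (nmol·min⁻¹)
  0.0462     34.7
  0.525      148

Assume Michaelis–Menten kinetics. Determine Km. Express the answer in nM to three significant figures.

0.241 nM

From v = Vmax[S]/(Km+[S]), each point gives Vmax = v(Km+[S])/[S].
Equating: 34.7(Km+0.0462)/0.0462 = 148(Km+0.525)/0.525.
751.1·Km + 34.7 = 281.9·Km + 148, so (751.1 − 281.9)·Km = 148 − 34.7.
Km = 113.3/469.2 = 0.241 nM; then Vmax = 34.7(0.241+0.0462)/0.0462 = 216 nmol·min⁻¹.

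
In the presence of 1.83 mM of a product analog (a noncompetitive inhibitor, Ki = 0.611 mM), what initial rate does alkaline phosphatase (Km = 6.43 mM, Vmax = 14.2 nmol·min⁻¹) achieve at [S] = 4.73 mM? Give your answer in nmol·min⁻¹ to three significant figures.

α = 1 + [I]/Ki = 1 + 1.83/0.611 = 3.995.
For a noncompetitive inhibitor, Vmax is reduced to Vmax/α while Km is unchanged: Km,app = 6.43 mM, Vmax,app = 3.55 nmol·min⁻¹.
v = Vmax,app·[S]/(Km,app + [S]) = 3.55 × 4.73/(6.43 + 4.73) = 1.51 nmol·min⁻¹.

1.51 nmol·min⁻¹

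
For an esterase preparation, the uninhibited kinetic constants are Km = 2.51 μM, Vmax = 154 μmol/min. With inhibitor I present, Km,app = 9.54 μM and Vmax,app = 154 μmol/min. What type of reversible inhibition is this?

competitive

Km increases (2.51 → 9.54 μM) while Vmax is unchanged — the hallmark of competitive inhibition.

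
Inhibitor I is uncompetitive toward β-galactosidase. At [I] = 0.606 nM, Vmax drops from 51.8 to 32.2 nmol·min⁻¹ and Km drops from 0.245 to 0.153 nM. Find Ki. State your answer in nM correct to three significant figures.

0.996 nM

Uncompetitive: Vmax,app = Vmax/α (and Km,app = Km/α) with α = 1 + [I]/Ki.
α = Vmax/Vmax,app = 51.8/32.2 = 1.609.
Ki = [I]/(α − 1) = 0.606/0.6087 = 0.996 nM.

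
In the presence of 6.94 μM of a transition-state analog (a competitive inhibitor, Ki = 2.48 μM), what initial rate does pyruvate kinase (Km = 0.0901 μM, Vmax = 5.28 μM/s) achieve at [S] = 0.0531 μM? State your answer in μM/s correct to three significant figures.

With α = 1 + [I]/Ki = 1 + 6.94/2.48 = 3.798, the competitive rate law is v = Vmax[S] / (αKm + [S]).
v = 5.28×0.0531 / (3.798×0.0901 + 0.0531) = 0.2804/0.3953 = 0.709 μM/s.

0.709 μM/s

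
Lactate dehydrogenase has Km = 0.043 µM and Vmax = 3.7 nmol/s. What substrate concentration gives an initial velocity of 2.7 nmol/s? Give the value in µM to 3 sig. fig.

The required fractional saturation is v/Vmax = 2.7/3.7 = 0.7297.
Then [S]/(Km+[S]) = 0.7297 ⇒ [S] = 0.043 × 0.7297/(1 − 0.7297) = 0.116 µM.

0.116 µM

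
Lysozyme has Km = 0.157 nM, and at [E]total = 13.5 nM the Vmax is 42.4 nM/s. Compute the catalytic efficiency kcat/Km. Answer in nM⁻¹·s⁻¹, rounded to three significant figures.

20.0 nM⁻¹·s⁻¹

kcat = Vmax/[E]total = 42.4/13.5 = 3.14 s⁻¹.
kcat/Km = 3.14/0.157 = 20.0 nM⁻¹·s⁻¹.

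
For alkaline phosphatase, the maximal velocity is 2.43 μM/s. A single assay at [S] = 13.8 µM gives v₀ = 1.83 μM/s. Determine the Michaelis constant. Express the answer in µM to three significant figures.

From v = Vmax[S]/(Km+[S]), Km = [S](Vmax − v)/v.
Km = 13.8 × (2.43 − 1.83) / 1.83 = 8.280/1.83 = 4.52 µM.

4.52 µM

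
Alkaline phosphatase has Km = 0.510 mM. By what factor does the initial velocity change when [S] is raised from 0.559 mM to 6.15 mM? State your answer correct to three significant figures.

The fractional saturations are [S]/(Km+[S]) = 0.559/1.069 = 0.5229 and 6.15/6.660 = 0.9234.
v₂/v₁ is just their ratio: 0.9234/0.5229 = 1.77.

1.77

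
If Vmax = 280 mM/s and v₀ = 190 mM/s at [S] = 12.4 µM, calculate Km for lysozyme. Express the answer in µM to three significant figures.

v/Vmax = 190/280 = 0.6786 = [S]/(Km+[S]).
So Km + [S] = [S]/0.6786 = 18.27 µM, giving Km = 18.27 − 12.4 = 5.87 µM.

5.87 µM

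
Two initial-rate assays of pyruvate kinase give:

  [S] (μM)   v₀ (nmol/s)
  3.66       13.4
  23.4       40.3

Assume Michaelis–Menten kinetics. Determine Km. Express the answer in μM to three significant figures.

13.9 μM

In reciprocal form, 1/v = (Km/Vmax)·(1/[S]) + 1/Vmax. The two points give (1/[S], 1/v) = (0.2732, 0.07463) and (0.04274, 0.02481).
Slope = (0.07463 − 0.02481)/(0.2732 − 0.04274) = 0.2161; intercept = 0.07463 − 0.2161×0.2732 = 0.01558.
Vmax = 1/intercept = 64.2 nmol/s; Km = slope × Vmax = 0.2161 × 64.2 = 13.9 μM.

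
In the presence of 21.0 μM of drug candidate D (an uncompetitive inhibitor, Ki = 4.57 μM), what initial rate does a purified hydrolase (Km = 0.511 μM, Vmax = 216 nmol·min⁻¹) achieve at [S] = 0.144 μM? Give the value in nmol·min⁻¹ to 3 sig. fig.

23.6 nmol·min⁻¹

With α = 1 + [I]/Ki = 1 + 21.0/4.57 = 5.595, the uncompetitive rate law is v = (Vmax/α)·[S] / (Km/α + [S]).
v = (216/5.595)×0.144 / (0.511/5.595 + 0.144) = 5.559/0.2353 = 23.6 nmol·min⁻¹.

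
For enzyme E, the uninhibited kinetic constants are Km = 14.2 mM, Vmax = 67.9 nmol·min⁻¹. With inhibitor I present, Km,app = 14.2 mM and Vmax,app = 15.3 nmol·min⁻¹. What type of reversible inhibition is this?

Vmax decreases (67.9 → 15.3 nmol·min⁻¹) while Km is unchanged — pure noncompetitive inhibition.

noncompetitive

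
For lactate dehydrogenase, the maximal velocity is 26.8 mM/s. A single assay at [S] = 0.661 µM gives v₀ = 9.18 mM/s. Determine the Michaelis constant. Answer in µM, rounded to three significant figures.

From v = Vmax[S]/(Km+[S]), Km = [S](Vmax − v)/v.
Km = 0.661 × (26.8 − 9.18) / 9.18 = 11.65/9.18 = 1.27 µM.

1.27 µM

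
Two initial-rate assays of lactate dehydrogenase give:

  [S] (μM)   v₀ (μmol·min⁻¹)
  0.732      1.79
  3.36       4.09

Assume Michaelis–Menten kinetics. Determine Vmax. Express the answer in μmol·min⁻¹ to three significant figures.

In reciprocal form, 1/v = (Km/Vmax)·(1/[S]) + 1/Vmax. The two points give (1/[S], 1/v) = (1.366, 0.5587) and (0.2976, 0.2445).
Slope = (0.5587 − 0.2445)/(1.366 − 0.2976) = 0.2940; intercept = 0.5587 − 0.2940×1.366 = 0.1570.
Vmax = 1/intercept = 6.37 μmol·min⁻¹; Km = slope × Vmax = 0.2940 × 6.37 = 1.87 μM.

6.37 μmol·min⁻¹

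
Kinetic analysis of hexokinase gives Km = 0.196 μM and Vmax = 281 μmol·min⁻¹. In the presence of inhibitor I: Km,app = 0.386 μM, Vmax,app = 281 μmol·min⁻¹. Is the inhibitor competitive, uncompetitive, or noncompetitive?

competitive

Km increases (0.196 → 0.386 μM) while Vmax is unchanged — the hallmark of competitive inhibition.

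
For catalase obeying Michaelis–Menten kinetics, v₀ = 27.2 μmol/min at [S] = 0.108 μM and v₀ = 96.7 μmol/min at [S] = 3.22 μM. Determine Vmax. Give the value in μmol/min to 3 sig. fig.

From v = Vmax[S]/(Km+[S]), each point gives Vmax = v(Km+[S])/[S].
Equating: 27.2(Km+0.108)/0.108 = 96.7(Km+3.22)/3.22.
251.9·Km + 27.2 = 30.03·Km + 96.7, so (251.9 − 30.03)·Km = 96.7 − 27.2.
Km = 69.50/221.8 = 0.313 μM; then Vmax = 27.2(0.313+0.108)/0.108 = 106 μmol/min.

106 μmol/min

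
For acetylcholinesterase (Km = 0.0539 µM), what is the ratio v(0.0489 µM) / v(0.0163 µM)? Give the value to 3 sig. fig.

Since Vmax cancels, v₂/v₁ = [S]₂(Km+[S]₁) / [S]₁(Km+[S]₂).
= 0.0489×(0.0539+0.0163) / (0.0163×(0.0539+0.0489)) = 0.003433/0.001676 = 2.05.

2.05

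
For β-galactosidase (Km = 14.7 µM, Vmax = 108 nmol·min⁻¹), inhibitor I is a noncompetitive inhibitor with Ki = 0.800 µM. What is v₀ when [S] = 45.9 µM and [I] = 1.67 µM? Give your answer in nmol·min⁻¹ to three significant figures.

26.5 nmol·min⁻¹

With α = 1 + [I]/Ki = 1 + 1.67/0.800 = 3.088, the noncompetitive rate law is v = (Vmax/α)·[S] / (Km + [S]).
v = (108/3.088)×45.9 / (14.7 + 45.9) = 1606/60.60 = 26.5 nmol·min⁻¹.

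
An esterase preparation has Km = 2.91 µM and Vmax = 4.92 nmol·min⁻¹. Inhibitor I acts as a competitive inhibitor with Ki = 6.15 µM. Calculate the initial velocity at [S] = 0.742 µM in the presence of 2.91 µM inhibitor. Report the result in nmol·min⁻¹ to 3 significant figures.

0.726 nmol·min⁻¹

α = 1 + [I]/Ki = 1 + 2.91/6.15 = 1.473.
For a competitive inhibitor, Vmax is unchanged and the apparent Km becomes α·Km: Km,app = 4.29 µM, Vmax,app = 4.92 nmol·min⁻¹.
v = Vmax,app·[S]/(Km,app + [S]) = 4.92 × 0.742/(4.29 + 0.742) = 0.726 nmol·min⁻¹.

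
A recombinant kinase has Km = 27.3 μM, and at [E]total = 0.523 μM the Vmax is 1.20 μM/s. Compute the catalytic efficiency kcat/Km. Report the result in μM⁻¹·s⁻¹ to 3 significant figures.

kcat = Vmax/[E]total = 1.20/0.523 = 2.29 s⁻¹.
kcat/Km = 2.29/27.3 = 0.0840 μM⁻¹·s⁻¹.

0.0840 μM⁻¹·s⁻¹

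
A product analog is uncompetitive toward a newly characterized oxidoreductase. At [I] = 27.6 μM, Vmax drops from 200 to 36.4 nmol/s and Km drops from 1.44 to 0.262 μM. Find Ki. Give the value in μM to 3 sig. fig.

6.14 μM

Uncompetitive: Vmax,app = Vmax/α (and Km,app = Km/α) with α = 1 + [I]/Ki.
α = Vmax/Vmax,app = 200/36.4 = 5.495.
Since α = 1 + [I]/Ki, [I]/Ki = 5.495 − 1 = 4.495 and Ki = 27.6/4.495 = 6.14 μM.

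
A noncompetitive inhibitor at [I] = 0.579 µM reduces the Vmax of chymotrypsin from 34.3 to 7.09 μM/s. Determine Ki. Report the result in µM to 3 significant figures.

0.151 µM

Noncompetitive: Vmax,app = Vmax/α with α = 1 + [I]/Ki.
α = Vmax/Vmax,app = 34.3/7.09 = 4.838.
Since α = 1 + [I]/Ki, [I]/Ki = 4.838 − 1 = 3.838 and Ki = 0.579/3.838 = 0.151 µM.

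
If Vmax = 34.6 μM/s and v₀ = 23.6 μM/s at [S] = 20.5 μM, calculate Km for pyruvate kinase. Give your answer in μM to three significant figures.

v/Vmax = 23.6/34.6 = 0.6821 = [S]/(Km+[S]).
So Km + [S] = [S]/0.6821 = 30.06 μM, giving Km = 30.06 − 20.5 = 9.56 μM.

9.56 μM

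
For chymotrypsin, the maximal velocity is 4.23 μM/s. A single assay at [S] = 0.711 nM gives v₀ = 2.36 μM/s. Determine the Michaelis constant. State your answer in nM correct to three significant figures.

0.563 nM

v/Vmax = 2.36/4.23 = 0.5579 = [S]/(Km+[S]).
So Km + [S] = [S]/0.5579 = 1.274 nM, giving Km = 1.274 − 0.711 = 0.563 nM.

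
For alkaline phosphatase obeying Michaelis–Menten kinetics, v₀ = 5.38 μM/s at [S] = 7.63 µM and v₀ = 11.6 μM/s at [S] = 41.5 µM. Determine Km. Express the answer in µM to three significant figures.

In reciprocal form, 1/v = (Km/Vmax)·(1/[S]) + 1/Vmax. The two points give (1/[S], 1/v) = (0.1311, 0.1859) and (0.02410, 0.08621).
Slope = (0.1859 − 0.08621)/(0.1311 − 0.02410) = 0.9318; intercept = 0.1859 − 0.9318×0.1311 = 0.06375.
Vmax = 1/intercept = 15.7 μM/s; Km = slope × Vmax = 0.9318 × 15.7 = 14.6 µM.

14.6 µM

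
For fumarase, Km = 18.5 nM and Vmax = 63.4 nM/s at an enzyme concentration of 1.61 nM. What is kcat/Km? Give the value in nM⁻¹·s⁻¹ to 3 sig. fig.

kcat = Vmax/[E]total = 63.4/1.61 = 39.4 s⁻¹.
kcat/Km = 39.4/18.5 = 2.13 nM⁻¹·s⁻¹.

2.13 nM⁻¹·s⁻¹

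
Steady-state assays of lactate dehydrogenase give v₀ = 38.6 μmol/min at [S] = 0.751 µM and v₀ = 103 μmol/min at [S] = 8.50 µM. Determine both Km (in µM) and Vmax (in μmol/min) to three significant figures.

In reciprocal form, 1/v = (Km/Vmax)·(1/[S]) + 1/Vmax. The two points give (1/[S], 1/v) = (1.332, 0.02591) and (0.1176, 0.009709).
Slope = (0.02591 − 0.009709)/(1.332 − 0.1176) = 0.01334; intercept = 0.02591 − 0.01334×1.332 = 0.008139.
Vmax = 1/intercept = 123 μmol/min; Km = slope × Vmax = 0.01334 × 123 = 1.64 µM.

Km = 1.64 µM; Vmax = 123 μmol/min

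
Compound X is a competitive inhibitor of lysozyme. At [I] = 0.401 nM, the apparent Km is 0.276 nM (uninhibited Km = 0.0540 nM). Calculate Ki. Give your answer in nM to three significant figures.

0.0975 nM

Competitive: Km,app = α·Km with α = 1 + [I]/Ki.
α = Km,app/Km = 0.276/0.0540 = 5.111.
Since α = 1 + [I]/Ki, [I]/Ki = 5.111 − 1 = 4.111 and Ki = 0.401/4.111 = 0.0975 nM.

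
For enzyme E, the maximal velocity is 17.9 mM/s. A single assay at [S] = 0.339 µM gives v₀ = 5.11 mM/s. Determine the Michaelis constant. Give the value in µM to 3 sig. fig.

0.848 µM

From v = Vmax[S]/(Km+[S]), Km = [S](Vmax − v)/v.
Km = 0.339 × (17.9 − 5.11) / 5.11 = 4.336/5.11 = 0.848 µM.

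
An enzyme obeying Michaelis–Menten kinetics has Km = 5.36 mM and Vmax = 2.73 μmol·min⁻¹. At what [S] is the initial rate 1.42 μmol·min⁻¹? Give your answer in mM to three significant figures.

5.81 mM

Rearranging v = Vmax[S]/(Km+[S]) gives [S] = Km·v/(Vmax − v).
[S] = 5.36 × 1.42 / (2.73 − 1.42) = 7.611/1.310 = 5.81 mM.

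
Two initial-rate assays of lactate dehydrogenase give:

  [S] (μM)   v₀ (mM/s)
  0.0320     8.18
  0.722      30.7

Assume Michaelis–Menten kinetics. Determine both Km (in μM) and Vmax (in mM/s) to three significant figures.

Km = 0.106 μM; Vmax = 35.2 mM/s

In reciprocal form, 1/v = (Km/Vmax)·(1/[S]) + 1/Vmax. The two points give (1/[S], 1/v) = (31.25, 0.1222) and (1.385, 0.03257).
Slope = (0.1222 − 0.03257)/(31.25 − 1.385) = 0.003003; intercept = 0.1222 − 0.003003×31.25 = 0.02841.
Vmax = 1/intercept = 35.2 mM/s; Km = slope × Vmax = 0.003003 × 35.2 = 0.106 μM.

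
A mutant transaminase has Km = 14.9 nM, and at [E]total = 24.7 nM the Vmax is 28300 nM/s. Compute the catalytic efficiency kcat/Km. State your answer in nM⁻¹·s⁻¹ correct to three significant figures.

kcat = Vmax/[E]total = 28300/24.7 = 1150 s⁻¹.
kcat/Km = 1150/14.9 = 76.9 nM⁻¹·s⁻¹.

76.9 nM⁻¹·s⁻¹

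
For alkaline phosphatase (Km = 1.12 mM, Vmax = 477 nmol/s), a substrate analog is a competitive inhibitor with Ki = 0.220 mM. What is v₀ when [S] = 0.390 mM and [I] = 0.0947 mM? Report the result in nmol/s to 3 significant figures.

93.4 nmol/s

α = 1 + [I]/Ki = 1 + 0.0947/0.220 = 1.430.
For a competitive inhibitor, Vmax is unchanged and the apparent Km becomes α·Km: Km,app = 1.60 mM, Vmax,app = 477 nmol/s.
v = Vmax,app·[S]/(Km,app + [S]) = 477 × 0.390/(1.60 + 0.390) = 93.4 nmol/s.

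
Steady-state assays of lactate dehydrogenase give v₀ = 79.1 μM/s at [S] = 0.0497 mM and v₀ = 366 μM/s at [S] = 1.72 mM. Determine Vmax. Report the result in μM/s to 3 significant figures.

410 μM/s

In reciprocal form, 1/v = (Km/Vmax)·(1/[S]) + 1/Vmax. The two points give (1/[S], 1/v) = (20.12, 0.01264) and (0.5814, 0.002732).
Slope = (0.01264 − 0.002732)/(20.12 − 0.5814) = 0.0005072; intercept = 0.01264 − 0.0005072×20.12 = 0.002437.
Vmax = 1/intercept = 410 μM/s; Km = slope × Vmax = 0.0005072 × 410 = 0.208 mM.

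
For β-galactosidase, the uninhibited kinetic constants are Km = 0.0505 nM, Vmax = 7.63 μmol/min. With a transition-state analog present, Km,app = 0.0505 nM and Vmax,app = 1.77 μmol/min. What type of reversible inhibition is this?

noncompetitive

Vmax decreases (7.63 → 1.77 μmol/min) while Km is unchanged — pure noncompetitive inhibition.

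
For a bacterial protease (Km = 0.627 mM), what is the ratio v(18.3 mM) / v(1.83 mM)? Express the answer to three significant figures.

The fractional saturations are [S]/(Km+[S]) = 1.83/2.457 = 0.7448 and 18.3/18.93 = 0.9669.
v₂/v₁ is just their ratio: 0.9669/0.7448 = 1.30.

1.30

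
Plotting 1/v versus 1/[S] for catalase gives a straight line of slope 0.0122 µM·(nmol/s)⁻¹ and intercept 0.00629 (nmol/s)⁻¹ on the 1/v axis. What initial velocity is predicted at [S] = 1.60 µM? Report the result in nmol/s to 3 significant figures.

The y-intercept is 1/Vmax, so Vmax = 1/0.00629 = 159 nmol/s.
The slope is Km/Vmax, so Km = 0.0122 × 159 = 1.94 µM.
Then v = 159 × 1.60/(1.94 + 1.60) = 71.9 nmol/s.

71.9 nmol/s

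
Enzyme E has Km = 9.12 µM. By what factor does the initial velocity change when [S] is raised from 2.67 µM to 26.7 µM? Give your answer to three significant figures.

3.29

The fractional saturations are [S]/(Km+[S]) = 2.67/11.79 = 0.2265 and 26.7/35.82 = 0.7454.
v₂/v₁ is just their ratio: 0.7454/0.2265 = 3.29.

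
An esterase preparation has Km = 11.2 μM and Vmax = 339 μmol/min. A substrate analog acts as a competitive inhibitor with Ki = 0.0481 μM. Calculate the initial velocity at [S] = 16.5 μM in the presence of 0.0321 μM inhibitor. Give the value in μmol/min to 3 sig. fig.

α = 1 + [I]/Ki = 1 + 0.0321/0.0481 = 1.667.
For a competitive inhibitor, Vmax is unchanged and the apparent Km becomes α·Km: Km,app = 18.7 μM, Vmax,app = 339 μmol/min.
v = Vmax,app·[S]/(Km,app + [S]) = 339 × 16.5/(18.7 + 16.5) = 159 μmol/min.

159 μmol/min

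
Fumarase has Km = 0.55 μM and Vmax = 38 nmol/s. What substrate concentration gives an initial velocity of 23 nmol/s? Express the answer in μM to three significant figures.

0.843 μM

The required fractional saturation is v/Vmax = 23/38 = 0.6053.
Then [S]/(Km+[S]) = 0.6053 ⇒ [S] = 0.55 × 0.6053/(1 − 0.6053) = 0.843 μM.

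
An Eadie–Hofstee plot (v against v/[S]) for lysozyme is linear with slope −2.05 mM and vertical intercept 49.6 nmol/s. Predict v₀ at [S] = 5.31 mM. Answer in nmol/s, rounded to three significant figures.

In the Eadie–Hofstee form v = Vmax − Km·(v/[S]), the slope is −Km and the intercept is Vmax, so Km = 2.05 mM and Vmax = 49.6 nmol/s.
v = 49.6 × 5.31/(2.05 + 5.31) = 35.8 nmol/s.

35.8 nmol/s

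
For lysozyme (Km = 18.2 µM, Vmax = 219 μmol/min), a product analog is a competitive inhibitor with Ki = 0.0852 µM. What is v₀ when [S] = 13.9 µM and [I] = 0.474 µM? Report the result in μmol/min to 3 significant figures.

With α = 1 + [I]/Ki = 1 + 0.474/0.0852 = 6.563, the competitive rate law is v = Vmax[S] / (αKm + [S]).
v = 219×13.9 / (6.563×18.2 + 13.9) = 3044/133.4 = 22.8 μmol/min.

22.8 μmol/min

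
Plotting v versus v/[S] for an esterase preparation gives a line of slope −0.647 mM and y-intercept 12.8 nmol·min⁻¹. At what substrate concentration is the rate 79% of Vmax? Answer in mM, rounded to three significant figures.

2.43 mM

The Eadie–Hofstee slope gives Km = 0.647 mM (slope = −Km).
v/Vmax = [S]/(Km+[S]) = 0.79 ⇒ [S] = Km·0.79/(1−0.79) = 0.647 × 3.762 = 2.43 mM.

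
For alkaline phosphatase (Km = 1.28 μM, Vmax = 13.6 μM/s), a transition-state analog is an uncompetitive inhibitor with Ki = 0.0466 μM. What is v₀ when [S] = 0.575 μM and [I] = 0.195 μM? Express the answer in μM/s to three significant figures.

1.84 μM/s

With α = 1 + [I]/Ki = 1 + 0.195/0.0466 = 5.185, the uncompetitive rate law is v = (Vmax/α)·[S] / (Km/α + [S]).
v = (13.6/5.185)×0.575 / (1.28/5.185 + 0.575) = 1.508/0.8219 = 1.84 μM/s.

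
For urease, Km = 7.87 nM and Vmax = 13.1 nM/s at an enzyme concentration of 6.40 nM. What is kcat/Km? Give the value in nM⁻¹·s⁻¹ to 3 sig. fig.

0.260 nM⁻¹·s⁻¹

kcat = Vmax/[E]total = 13.1/6.40 = 2.05 s⁻¹.
kcat/Km = 2.05/7.87 = 0.260 nM⁻¹·s⁻¹.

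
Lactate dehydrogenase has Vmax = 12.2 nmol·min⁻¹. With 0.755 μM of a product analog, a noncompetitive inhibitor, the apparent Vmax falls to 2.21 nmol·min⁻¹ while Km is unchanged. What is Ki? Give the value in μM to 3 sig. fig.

0.167 μM

Noncompetitive: Vmax,app = Vmax/α with α = 1 + [I]/Ki.
α = Vmax/Vmax,app = 12.2/2.21 = 5.520.
Since α = 1 + [I]/Ki, [I]/Ki = 5.520 − 1 = 4.520 and Ki = 0.755/4.520 = 0.167 μM.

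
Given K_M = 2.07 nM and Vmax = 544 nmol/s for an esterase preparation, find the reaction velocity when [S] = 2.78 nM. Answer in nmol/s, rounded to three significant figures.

v = Vmax·[S]/(Km + [S]) = 544 × 2.78 / (2.07 + 2.78)
  = 1512 / 4.850 = 312 nmol/s.

312 nmol/s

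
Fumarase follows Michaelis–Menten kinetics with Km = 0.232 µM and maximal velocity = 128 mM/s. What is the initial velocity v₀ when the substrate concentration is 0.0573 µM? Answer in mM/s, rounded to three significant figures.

25.4 mM/s

v = Vmax·[S]/(Km + [S]) = 128 × 0.0573 / (0.232 + 0.0573)
  = 7.334 / 0.2893 = 25.4 mM/s.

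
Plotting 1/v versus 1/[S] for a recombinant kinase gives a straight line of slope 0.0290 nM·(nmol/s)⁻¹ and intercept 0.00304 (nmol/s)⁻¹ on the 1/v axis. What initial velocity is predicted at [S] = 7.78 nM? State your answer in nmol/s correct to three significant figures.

The y-intercept is 1/Vmax, so Vmax = 1/0.00304 = 329 nmol/s.
The slope is Km/Vmax, so Km = 0.0290 × 329 = 9.54 nM.
Then v = 329 × 7.78/(9.54 + 7.78) = 148 nmol/s.

148 nmol/s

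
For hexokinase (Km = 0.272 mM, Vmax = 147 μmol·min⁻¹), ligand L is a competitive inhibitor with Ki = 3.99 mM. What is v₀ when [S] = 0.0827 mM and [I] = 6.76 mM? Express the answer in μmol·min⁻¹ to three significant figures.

14.9 μmol·min⁻¹

With α = 1 + [I]/Ki = 1 + 6.76/3.99 = 2.694, the competitive rate law is v = Vmax[S] / (αKm + [S]).
v = 147×0.0827 / (2.694×0.272 + 0.0827) = 12.16/0.8155 = 14.9 μmol·min⁻¹.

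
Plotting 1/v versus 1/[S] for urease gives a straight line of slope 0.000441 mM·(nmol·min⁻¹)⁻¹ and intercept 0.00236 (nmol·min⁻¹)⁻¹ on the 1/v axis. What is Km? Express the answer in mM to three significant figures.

y-intercept = 1/Vmax ⇒ Vmax = 424 nmol·min⁻¹; slope = Km/Vmax ⇒ Km = slope × Vmax.
Km = 0.000441 × 424 = 0.187 mM.

0.187 mM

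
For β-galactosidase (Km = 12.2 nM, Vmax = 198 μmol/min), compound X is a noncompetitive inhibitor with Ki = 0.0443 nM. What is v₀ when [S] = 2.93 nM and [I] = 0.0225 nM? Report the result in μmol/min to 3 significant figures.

With α = 1 + [I]/Ki = 1 + 0.0225/0.0443 = 1.508, the noncompetitive rate law is v = (Vmax/α)·[S] / (Km + [S]).
v = (198/1.508)×2.93 / (12.2 + 2.93) = 384.7/15.13 = 25.4 μmol/min.

25.4 μmol/min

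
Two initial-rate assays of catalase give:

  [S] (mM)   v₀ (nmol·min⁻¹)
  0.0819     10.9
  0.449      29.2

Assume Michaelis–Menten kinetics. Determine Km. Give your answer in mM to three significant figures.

0.269 mM

From v = Vmax[S]/(Km+[S]), each point gives Vmax = v(Km+[S])/[S].
Equating: 10.9(Km+0.0819)/0.0819 = 29.2(Km+0.449)/0.449.
133.1·Km + 10.9 = 65.03·Km + 29.2, so (133.1 − 65.03)·Km = 29.2 − 10.9.
Km = 18.30/68.06 = 0.269 mM; then Vmax = 10.9(0.269+0.0819)/0.0819 = 46.7 nmol·min⁻¹.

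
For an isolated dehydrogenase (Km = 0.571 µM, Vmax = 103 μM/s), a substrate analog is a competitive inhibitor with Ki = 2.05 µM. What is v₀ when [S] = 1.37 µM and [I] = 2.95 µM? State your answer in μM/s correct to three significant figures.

α = 1 + [I]/Ki = 1 + 2.95/2.05 = 2.439.
For a competitive inhibitor, Vmax is unchanged and the apparent Km becomes α·Km: Km,app = 1.39 µM, Vmax,app = 103 μM/s.
v = Vmax,app·[S]/(Km,app + [S]) = 103 × 1.37/(1.39 + 1.37) = 51.1 μM/s.

51.1 μM/s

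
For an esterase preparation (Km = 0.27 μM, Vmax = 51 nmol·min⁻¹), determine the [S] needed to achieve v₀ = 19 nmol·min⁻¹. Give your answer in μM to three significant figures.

0.160 μM

Rearranging v = Vmax[S]/(Km+[S]) gives [S] = Km·v/(Vmax − v).
[S] = 0.27 × 19 / (51 − 19) = 5.130/32.00 = 0.160 μM.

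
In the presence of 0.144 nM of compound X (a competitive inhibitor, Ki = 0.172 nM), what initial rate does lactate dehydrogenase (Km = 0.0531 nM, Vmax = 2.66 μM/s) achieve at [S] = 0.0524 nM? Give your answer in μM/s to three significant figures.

With α = 1 + [I]/Ki = 1 + 0.144/0.172 = 1.837, the competitive rate law is v = Vmax[S] / (αKm + [S]).
v = 2.66×0.0524 / (1.837×0.0531 + 0.0524) = 0.1394/0.1500 = 0.930 μM/s.

0.930 μM/s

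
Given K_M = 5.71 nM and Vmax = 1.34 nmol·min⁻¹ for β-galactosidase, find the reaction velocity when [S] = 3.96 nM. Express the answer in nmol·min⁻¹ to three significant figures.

0.549 nmol·min⁻¹

[S]/(Km+[S]) = 3.96/9.670 = 0.4095, the fractional saturation.
v = 0.4095 × Vmax = 0.4095 × 1.34 = 0.549 nmol·min⁻¹.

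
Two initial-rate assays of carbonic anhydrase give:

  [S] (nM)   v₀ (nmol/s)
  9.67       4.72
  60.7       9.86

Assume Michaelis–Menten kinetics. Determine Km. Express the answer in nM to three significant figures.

15.8 nM

In reciprocal form, 1/v = (Km/Vmax)·(1/[S]) + 1/Vmax. The two points give (1/[S], 1/v) = (0.1034, 0.2119) and (0.01647, 0.1014).
Slope = (0.2119 − 0.1014)/(0.1034 − 0.01647) = 1.270; intercept = 0.2119 − 1.270×0.1034 = 0.08049.
Vmax = 1/intercept = 12.4 nmol/s; Km = slope × Vmax = 1.270 × 12.4 = 15.8 nM.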